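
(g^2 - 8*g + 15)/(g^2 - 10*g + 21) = (g - 5)/(g - 7)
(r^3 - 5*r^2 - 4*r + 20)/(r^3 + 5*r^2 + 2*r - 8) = (r^2 - 7*r + 10)/(r^2 + 3*r - 4)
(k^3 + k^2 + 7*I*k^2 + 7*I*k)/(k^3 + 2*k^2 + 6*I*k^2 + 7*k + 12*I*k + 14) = k*(k + 1)/(k^2 + k*(2 - I) - 2*I)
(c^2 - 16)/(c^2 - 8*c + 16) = (c + 4)/(c - 4)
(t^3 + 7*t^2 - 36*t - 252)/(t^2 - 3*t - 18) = (t^2 + 13*t + 42)/(t + 3)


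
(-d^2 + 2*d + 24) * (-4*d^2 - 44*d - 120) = 4*d^4 + 36*d^3 - 64*d^2 - 1296*d - 2880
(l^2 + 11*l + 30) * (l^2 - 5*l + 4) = l^4 + 6*l^3 - 21*l^2 - 106*l + 120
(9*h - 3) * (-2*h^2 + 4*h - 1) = -18*h^3 + 42*h^2 - 21*h + 3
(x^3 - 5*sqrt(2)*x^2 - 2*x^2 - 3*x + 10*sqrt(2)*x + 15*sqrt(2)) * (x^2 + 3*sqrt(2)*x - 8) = x^5 - 2*sqrt(2)*x^4 - 2*x^4 - 41*x^3 + 4*sqrt(2)*x^3 + 46*sqrt(2)*x^2 + 76*x^2 - 80*sqrt(2)*x + 114*x - 120*sqrt(2)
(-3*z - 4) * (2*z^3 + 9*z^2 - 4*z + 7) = -6*z^4 - 35*z^3 - 24*z^2 - 5*z - 28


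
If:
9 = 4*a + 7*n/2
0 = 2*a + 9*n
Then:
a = 81/29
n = -18/29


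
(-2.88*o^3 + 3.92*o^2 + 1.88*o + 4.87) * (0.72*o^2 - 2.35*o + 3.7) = -2.0736*o^5 + 9.5904*o^4 - 18.5144*o^3 + 13.5924*o^2 - 4.4885*o + 18.019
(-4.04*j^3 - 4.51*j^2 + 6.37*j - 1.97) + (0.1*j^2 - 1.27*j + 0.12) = -4.04*j^3 - 4.41*j^2 + 5.1*j - 1.85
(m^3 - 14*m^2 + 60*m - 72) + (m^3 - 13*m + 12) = 2*m^3 - 14*m^2 + 47*m - 60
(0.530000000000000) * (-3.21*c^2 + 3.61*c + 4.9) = -1.7013*c^2 + 1.9133*c + 2.597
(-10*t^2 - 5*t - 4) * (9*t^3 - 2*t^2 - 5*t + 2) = -90*t^5 - 25*t^4 + 24*t^3 + 13*t^2 + 10*t - 8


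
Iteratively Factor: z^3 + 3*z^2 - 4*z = (z)*(z^2 + 3*z - 4) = z*(z + 4)*(z - 1)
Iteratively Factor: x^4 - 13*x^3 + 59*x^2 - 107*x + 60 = (x - 3)*(x^3 - 10*x^2 + 29*x - 20) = (x - 4)*(x - 3)*(x^2 - 6*x + 5) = (x - 4)*(x - 3)*(x - 1)*(x - 5)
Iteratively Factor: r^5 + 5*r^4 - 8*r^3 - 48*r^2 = (r + 4)*(r^4 + r^3 - 12*r^2) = (r + 4)^2*(r^3 - 3*r^2) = r*(r + 4)^2*(r^2 - 3*r) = r*(r - 3)*(r + 4)^2*(r)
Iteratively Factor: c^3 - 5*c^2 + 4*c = (c - 1)*(c^2 - 4*c) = c*(c - 1)*(c - 4)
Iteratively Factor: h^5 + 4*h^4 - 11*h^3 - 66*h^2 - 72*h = (h + 3)*(h^4 + h^3 - 14*h^2 - 24*h) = h*(h + 3)*(h^3 + h^2 - 14*h - 24) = h*(h - 4)*(h + 3)*(h^2 + 5*h + 6) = h*(h - 4)*(h + 2)*(h + 3)*(h + 3)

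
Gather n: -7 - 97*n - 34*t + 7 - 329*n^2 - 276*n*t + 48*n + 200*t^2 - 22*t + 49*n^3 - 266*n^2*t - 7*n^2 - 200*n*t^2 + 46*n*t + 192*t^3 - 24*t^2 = 49*n^3 + n^2*(-266*t - 336) + n*(-200*t^2 - 230*t - 49) + 192*t^3 + 176*t^2 - 56*t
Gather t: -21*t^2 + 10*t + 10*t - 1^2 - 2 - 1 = -21*t^2 + 20*t - 4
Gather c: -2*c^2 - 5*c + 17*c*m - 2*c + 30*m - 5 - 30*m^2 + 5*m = -2*c^2 + c*(17*m - 7) - 30*m^2 + 35*m - 5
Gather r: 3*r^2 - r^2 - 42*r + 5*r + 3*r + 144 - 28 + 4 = 2*r^2 - 34*r + 120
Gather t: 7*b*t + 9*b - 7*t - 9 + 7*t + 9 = 7*b*t + 9*b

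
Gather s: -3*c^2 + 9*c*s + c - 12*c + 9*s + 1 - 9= -3*c^2 - 11*c + s*(9*c + 9) - 8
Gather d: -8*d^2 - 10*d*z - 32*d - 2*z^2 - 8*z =-8*d^2 + d*(-10*z - 32) - 2*z^2 - 8*z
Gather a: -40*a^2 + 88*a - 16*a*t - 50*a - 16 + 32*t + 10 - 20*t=-40*a^2 + a*(38 - 16*t) + 12*t - 6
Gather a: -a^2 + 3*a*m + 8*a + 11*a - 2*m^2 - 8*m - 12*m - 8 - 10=-a^2 + a*(3*m + 19) - 2*m^2 - 20*m - 18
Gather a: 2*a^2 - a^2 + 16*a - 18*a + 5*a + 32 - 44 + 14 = a^2 + 3*a + 2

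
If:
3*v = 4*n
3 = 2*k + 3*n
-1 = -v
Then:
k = 3/8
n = 3/4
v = 1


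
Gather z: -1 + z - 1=z - 2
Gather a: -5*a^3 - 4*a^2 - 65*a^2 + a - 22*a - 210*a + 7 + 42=-5*a^3 - 69*a^2 - 231*a + 49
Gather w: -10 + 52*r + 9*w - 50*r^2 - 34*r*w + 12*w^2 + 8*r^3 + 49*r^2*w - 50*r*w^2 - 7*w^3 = 8*r^3 - 50*r^2 + 52*r - 7*w^3 + w^2*(12 - 50*r) + w*(49*r^2 - 34*r + 9) - 10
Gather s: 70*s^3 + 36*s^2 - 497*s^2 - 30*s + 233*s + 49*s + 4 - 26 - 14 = 70*s^3 - 461*s^2 + 252*s - 36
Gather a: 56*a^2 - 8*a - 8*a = 56*a^2 - 16*a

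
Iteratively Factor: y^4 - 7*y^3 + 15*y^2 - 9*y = (y - 3)*(y^3 - 4*y^2 + 3*y) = (y - 3)^2*(y^2 - y) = (y - 3)^2*(y - 1)*(y)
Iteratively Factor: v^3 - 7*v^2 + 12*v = (v - 3)*(v^2 - 4*v) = v*(v - 3)*(v - 4)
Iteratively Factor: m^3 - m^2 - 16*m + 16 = (m + 4)*(m^2 - 5*m + 4) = (m - 4)*(m + 4)*(m - 1)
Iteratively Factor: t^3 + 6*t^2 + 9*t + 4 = (t + 1)*(t^2 + 5*t + 4) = (t + 1)*(t + 4)*(t + 1)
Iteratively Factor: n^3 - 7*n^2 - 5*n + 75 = (n + 3)*(n^2 - 10*n + 25) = (n - 5)*(n + 3)*(n - 5)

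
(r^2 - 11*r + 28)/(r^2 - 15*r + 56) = (r - 4)/(r - 8)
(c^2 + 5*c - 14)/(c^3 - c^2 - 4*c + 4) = (c + 7)/(c^2 + c - 2)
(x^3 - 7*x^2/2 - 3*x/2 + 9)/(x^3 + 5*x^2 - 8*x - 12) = (2*x^2 - 3*x - 9)/(2*(x^2 + 7*x + 6))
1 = 1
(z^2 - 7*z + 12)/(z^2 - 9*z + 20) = (z - 3)/(z - 5)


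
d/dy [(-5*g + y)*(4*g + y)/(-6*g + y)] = ((g - 2*y)*(6*g - y) + (4*g + y)*(5*g - y))/(6*g - y)^2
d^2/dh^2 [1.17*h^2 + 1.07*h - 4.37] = 2.34000000000000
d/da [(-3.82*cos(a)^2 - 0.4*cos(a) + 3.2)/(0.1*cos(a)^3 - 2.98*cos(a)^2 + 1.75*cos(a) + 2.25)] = (-0.382*cos(a)^4 - 0.0800000000000018*cos(a)^3 + 8.837*cos(a)^2 - 1.882*cos(a) + 6.5)*sin(a)/(0.01*cos(a)^6 - 0.596*cos(a)^5 + 9.2304*cos(a)^4 - 9.98*cos(a)^3 - 10.3475*cos(a)^2 + 7.875*cos(a) + 5.0625)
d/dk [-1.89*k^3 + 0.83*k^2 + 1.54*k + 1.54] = -5.67*k^2 + 1.66*k + 1.54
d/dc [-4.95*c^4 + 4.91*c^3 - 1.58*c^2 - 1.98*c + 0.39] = -19.8*c^3 + 14.73*c^2 - 3.16*c - 1.98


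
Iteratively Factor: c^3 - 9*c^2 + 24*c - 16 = (c - 1)*(c^2 - 8*c + 16) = (c - 4)*(c - 1)*(c - 4)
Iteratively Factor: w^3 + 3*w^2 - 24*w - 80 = (w + 4)*(w^2 - w - 20) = (w - 5)*(w + 4)*(w + 4)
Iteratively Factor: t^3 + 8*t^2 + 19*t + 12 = (t + 1)*(t^2 + 7*t + 12) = (t + 1)*(t + 4)*(t + 3)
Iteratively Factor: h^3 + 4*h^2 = (h)*(h^2 + 4*h) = h*(h + 4)*(h)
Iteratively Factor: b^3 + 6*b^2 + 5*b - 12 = (b + 3)*(b^2 + 3*b - 4) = (b - 1)*(b + 3)*(b + 4)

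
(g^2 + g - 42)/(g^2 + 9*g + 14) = (g - 6)/(g + 2)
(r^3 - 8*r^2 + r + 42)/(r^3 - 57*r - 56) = (-r^3 + 8*r^2 - r - 42)/(-r^3 + 57*r + 56)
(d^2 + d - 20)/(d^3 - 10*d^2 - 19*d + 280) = (d - 4)/(d^2 - 15*d + 56)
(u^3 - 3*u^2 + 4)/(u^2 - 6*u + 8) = (u^2 - u - 2)/(u - 4)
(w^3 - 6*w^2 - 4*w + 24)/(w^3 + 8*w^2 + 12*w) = (w^2 - 8*w + 12)/(w*(w + 6))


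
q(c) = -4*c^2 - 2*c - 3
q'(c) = -8*c - 2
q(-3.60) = -47.64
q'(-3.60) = 26.80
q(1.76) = -18.91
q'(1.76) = -16.08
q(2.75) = -38.75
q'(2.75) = -24.00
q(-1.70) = -11.16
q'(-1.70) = 11.60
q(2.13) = -25.41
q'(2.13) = -19.04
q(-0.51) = -3.02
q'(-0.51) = 2.08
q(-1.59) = -9.93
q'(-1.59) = 10.72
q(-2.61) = -25.03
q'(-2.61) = 18.88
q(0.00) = -3.00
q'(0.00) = -2.00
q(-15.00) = -873.00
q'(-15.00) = 118.00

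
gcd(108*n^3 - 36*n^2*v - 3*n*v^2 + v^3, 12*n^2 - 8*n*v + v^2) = -6*n + v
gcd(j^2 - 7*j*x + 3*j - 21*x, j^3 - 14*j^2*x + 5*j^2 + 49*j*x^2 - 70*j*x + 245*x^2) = -j + 7*x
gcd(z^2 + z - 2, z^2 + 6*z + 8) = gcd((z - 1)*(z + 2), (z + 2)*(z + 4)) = z + 2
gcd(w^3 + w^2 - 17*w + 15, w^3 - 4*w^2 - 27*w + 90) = w^2 + 2*w - 15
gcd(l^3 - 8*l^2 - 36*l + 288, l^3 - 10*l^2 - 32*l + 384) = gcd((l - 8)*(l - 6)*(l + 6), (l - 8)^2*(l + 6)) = l^2 - 2*l - 48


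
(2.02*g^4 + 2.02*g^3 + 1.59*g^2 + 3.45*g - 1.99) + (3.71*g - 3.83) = 2.02*g^4 + 2.02*g^3 + 1.59*g^2 + 7.16*g - 5.82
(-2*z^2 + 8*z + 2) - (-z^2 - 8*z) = -z^2 + 16*z + 2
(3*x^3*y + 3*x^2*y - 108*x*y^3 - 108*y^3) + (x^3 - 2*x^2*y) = 3*x^3*y + x^3 + x^2*y - 108*x*y^3 - 108*y^3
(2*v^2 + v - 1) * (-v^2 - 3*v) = -2*v^4 - 7*v^3 - 2*v^2 + 3*v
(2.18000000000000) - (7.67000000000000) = -5.49000000000000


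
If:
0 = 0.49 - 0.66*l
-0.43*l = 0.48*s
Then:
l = 0.74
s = -0.67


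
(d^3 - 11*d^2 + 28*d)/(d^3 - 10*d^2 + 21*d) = (d - 4)/(d - 3)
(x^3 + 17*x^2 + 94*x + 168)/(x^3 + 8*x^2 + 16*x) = (x^2 + 13*x + 42)/(x*(x + 4))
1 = 1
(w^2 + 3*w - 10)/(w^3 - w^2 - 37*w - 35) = (w - 2)/(w^2 - 6*w - 7)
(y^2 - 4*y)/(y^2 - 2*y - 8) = y/(y + 2)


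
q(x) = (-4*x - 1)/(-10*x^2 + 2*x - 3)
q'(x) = (-4*x - 1)*(20*x - 2)/(-10*x^2 + 2*x - 3)^2 - 4/(-10*x^2 + 2*x - 3)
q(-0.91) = -0.20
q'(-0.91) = -0.01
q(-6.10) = -0.06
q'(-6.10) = -0.01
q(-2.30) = -0.14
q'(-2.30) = -0.04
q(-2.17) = -0.14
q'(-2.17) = -0.04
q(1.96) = 0.24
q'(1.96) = -0.13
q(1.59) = 0.29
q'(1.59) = -0.19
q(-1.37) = -0.18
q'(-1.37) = -0.06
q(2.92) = 0.15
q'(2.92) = -0.06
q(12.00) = 0.03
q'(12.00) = 0.00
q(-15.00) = -0.03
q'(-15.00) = 0.00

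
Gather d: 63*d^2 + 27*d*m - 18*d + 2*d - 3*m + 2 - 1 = 63*d^2 + d*(27*m - 16) - 3*m + 1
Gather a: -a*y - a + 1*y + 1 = a*(-y - 1) + y + 1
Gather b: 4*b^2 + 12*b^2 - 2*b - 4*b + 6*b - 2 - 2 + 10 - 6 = 16*b^2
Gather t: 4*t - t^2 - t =-t^2 + 3*t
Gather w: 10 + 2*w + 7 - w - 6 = w + 11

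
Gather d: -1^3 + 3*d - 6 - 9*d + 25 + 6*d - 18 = 0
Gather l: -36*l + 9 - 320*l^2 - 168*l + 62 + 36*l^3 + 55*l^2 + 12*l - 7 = 36*l^3 - 265*l^2 - 192*l + 64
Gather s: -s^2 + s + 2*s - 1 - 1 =-s^2 + 3*s - 2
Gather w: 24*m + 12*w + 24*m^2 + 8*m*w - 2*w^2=24*m^2 + 24*m - 2*w^2 + w*(8*m + 12)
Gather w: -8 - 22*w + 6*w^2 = 6*w^2 - 22*w - 8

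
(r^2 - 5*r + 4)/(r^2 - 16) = (r - 1)/(r + 4)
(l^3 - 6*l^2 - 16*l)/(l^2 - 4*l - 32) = l*(l + 2)/(l + 4)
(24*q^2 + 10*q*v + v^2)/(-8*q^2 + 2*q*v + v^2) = (-6*q - v)/(2*q - v)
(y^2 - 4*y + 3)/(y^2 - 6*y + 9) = (y - 1)/(y - 3)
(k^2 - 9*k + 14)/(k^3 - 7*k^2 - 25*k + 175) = (k - 2)/(k^2 - 25)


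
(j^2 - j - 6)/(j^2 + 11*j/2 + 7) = 2*(j - 3)/(2*j + 7)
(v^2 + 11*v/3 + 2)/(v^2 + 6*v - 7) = (v^2 + 11*v/3 + 2)/(v^2 + 6*v - 7)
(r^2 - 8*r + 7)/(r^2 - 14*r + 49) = (r - 1)/(r - 7)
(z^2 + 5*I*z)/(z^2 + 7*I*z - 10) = z/(z + 2*I)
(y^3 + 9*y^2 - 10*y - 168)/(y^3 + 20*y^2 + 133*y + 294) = (y - 4)/(y + 7)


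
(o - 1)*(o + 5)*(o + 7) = o^3 + 11*o^2 + 23*o - 35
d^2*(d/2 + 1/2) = d^3/2 + d^2/2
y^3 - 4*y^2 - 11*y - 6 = (y - 6)*(y + 1)^2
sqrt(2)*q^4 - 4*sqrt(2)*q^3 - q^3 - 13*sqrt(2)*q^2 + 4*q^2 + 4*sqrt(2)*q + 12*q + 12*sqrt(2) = (q - 6)*(q + 2)*(q - sqrt(2))*(sqrt(2)*q + 1)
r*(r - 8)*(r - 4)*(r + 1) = r^4 - 11*r^3 + 20*r^2 + 32*r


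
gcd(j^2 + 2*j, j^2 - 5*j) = j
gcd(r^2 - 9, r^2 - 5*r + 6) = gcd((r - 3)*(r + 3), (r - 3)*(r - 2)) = r - 3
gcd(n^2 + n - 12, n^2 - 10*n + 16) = 1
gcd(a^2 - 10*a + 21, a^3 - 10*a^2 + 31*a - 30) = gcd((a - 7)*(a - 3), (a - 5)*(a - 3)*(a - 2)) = a - 3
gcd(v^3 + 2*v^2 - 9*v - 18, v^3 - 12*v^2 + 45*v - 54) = v - 3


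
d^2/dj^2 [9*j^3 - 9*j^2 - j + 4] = 54*j - 18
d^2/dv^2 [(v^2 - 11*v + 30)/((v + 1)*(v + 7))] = 2*(-19*v^3 + 69*v^2 + 951*v + 2375)/(v^6 + 24*v^5 + 213*v^4 + 848*v^3 + 1491*v^2 + 1176*v + 343)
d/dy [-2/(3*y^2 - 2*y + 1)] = 4*(3*y - 1)/(3*y^2 - 2*y + 1)^2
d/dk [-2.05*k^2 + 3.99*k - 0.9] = 3.99 - 4.1*k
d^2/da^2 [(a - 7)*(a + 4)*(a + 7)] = 6*a + 8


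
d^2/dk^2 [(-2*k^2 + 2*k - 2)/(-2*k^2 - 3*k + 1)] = 4*(-10*k^3 + 18*k^2 + 12*k + 9)/(8*k^6 + 36*k^5 + 42*k^4 - 9*k^3 - 21*k^2 + 9*k - 1)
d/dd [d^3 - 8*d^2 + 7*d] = 3*d^2 - 16*d + 7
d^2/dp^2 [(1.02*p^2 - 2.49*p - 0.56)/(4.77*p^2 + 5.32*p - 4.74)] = (-2.8421709430404e-14*p^4 - 165.077298*p^3 + 61.922232*p^2 - 423.055116*p - 136.767424)/(108.531333*p^6 + 363.136284*p^5 + 81.461106*p^4 - 571.136048*p^3 - 80.9487720000001*p^2 + 358.582896*p - 106.496424)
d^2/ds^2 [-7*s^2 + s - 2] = -14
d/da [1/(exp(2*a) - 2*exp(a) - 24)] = 2*(1 - exp(a))*exp(a)/(-exp(2*a) + 2*exp(a) + 24)^2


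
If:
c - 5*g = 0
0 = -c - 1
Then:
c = -1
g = -1/5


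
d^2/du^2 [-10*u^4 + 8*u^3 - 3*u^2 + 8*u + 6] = -120*u^2 + 48*u - 6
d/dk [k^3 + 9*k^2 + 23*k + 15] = 3*k^2 + 18*k + 23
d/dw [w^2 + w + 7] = 2*w + 1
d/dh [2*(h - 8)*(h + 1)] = 4*h - 14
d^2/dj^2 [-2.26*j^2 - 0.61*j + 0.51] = -4.52000000000000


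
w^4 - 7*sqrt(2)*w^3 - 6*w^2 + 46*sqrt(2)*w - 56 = (w - 7*sqrt(2))*(w - sqrt(2))^2*(w + 2*sqrt(2))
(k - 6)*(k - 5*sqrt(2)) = k^2 - 5*sqrt(2)*k - 6*k + 30*sqrt(2)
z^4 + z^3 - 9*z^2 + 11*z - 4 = (z - 1)^3*(z + 4)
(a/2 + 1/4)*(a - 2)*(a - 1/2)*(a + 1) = a^4/2 - a^3/2 - 9*a^2/8 + a/8 + 1/4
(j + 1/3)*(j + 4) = j^2 + 13*j/3 + 4/3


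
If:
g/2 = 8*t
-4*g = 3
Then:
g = -3/4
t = -3/64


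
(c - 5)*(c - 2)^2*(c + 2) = c^4 - 7*c^3 + 6*c^2 + 28*c - 40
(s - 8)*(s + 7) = s^2 - s - 56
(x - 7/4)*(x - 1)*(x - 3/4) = x^3 - 7*x^2/2 + 61*x/16 - 21/16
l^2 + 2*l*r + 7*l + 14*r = (l + 7)*(l + 2*r)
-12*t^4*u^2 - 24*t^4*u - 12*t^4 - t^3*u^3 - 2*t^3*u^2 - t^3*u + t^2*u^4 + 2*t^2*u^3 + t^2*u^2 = (-4*t + u)*(3*t + u)*(t*u + t)^2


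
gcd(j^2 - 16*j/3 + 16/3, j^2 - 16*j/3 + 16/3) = j^2 - 16*j/3 + 16/3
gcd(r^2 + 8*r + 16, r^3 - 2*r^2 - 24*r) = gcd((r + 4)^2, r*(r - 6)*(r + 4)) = r + 4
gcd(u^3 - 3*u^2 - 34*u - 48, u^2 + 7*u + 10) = u + 2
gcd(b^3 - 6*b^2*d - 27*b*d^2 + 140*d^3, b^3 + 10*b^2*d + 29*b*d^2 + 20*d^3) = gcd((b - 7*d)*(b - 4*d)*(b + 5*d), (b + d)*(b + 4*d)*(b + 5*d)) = b + 5*d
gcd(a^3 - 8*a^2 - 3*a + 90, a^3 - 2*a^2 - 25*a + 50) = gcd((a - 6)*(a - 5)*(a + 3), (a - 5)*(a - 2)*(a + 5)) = a - 5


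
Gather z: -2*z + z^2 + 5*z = z^2 + 3*z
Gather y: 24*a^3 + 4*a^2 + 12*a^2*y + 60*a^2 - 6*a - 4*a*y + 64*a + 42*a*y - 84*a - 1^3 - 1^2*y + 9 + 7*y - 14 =24*a^3 + 64*a^2 - 26*a + y*(12*a^2 + 38*a + 6) - 6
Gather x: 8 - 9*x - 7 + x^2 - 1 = x^2 - 9*x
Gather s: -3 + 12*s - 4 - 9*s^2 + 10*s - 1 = -9*s^2 + 22*s - 8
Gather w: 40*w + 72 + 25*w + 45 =65*w + 117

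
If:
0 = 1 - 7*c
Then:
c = 1/7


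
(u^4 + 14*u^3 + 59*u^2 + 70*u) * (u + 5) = u^5 + 19*u^4 + 129*u^3 + 365*u^2 + 350*u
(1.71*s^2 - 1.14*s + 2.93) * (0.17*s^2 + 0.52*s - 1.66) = 0.2907*s^4 + 0.6954*s^3 - 2.9333*s^2 + 3.416*s - 4.8638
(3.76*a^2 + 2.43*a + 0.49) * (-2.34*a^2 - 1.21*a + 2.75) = -8.7984*a^4 - 10.2358*a^3 + 6.2531*a^2 + 6.0896*a + 1.3475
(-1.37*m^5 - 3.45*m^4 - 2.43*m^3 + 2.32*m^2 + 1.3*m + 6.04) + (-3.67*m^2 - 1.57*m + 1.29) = -1.37*m^5 - 3.45*m^4 - 2.43*m^3 - 1.35*m^2 - 0.27*m + 7.33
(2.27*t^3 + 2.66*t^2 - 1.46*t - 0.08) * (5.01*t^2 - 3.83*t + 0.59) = 11.3727*t^5 + 4.6325*t^4 - 16.1631*t^3 + 6.7604*t^2 - 0.555*t - 0.0472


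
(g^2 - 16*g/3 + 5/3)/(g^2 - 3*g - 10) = (g - 1/3)/(g + 2)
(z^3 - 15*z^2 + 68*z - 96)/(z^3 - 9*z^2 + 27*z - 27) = (z^2 - 12*z + 32)/(z^2 - 6*z + 9)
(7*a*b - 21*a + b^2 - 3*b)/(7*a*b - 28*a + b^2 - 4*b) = (b - 3)/(b - 4)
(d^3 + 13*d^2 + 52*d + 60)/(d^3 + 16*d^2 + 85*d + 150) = (d + 2)/(d + 5)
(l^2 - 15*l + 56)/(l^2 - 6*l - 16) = (l - 7)/(l + 2)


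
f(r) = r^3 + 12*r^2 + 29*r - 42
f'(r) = 3*r^2 + 24*r + 29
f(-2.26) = -57.79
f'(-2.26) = -9.92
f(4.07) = 342.23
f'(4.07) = 176.37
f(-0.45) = -52.71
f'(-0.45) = 18.81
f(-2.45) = -55.73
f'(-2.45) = -11.79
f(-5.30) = -7.50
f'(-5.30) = -13.93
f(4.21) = 367.40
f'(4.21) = 183.21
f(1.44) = 27.63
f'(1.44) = 69.78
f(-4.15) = -27.15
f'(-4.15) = -18.93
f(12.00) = 3762.00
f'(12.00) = 749.00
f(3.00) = 180.00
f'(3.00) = 128.00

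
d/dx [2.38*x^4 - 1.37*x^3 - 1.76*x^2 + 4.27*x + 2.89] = 9.52*x^3 - 4.11*x^2 - 3.52*x + 4.27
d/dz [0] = 0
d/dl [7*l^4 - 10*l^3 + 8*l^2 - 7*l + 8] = 28*l^3 - 30*l^2 + 16*l - 7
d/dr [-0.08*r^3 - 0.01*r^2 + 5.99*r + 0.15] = -0.24*r^2 - 0.02*r + 5.99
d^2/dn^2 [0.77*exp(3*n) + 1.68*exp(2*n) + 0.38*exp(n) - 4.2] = (6.93*exp(2*n) + 6.72*exp(n) + 0.38)*exp(n)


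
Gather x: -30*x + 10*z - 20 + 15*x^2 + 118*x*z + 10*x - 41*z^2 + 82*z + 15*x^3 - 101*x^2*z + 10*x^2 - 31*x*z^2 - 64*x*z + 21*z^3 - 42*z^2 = 15*x^3 + x^2*(25 - 101*z) + x*(-31*z^2 + 54*z - 20) + 21*z^3 - 83*z^2 + 92*z - 20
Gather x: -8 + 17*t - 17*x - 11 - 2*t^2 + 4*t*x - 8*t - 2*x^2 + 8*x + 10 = -2*t^2 + 9*t - 2*x^2 + x*(4*t - 9) - 9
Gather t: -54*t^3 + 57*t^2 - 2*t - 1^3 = -54*t^3 + 57*t^2 - 2*t - 1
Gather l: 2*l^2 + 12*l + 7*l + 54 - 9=2*l^2 + 19*l + 45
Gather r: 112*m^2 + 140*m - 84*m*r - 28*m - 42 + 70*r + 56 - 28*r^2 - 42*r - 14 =112*m^2 + 112*m - 28*r^2 + r*(28 - 84*m)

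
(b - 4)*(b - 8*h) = b^2 - 8*b*h - 4*b + 32*h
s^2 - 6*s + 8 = (s - 4)*(s - 2)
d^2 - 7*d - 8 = (d - 8)*(d + 1)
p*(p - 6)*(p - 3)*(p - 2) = p^4 - 11*p^3 + 36*p^2 - 36*p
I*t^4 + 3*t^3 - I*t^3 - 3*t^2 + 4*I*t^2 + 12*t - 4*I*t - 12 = (t - 3*I)*(t - 2*I)*(t + 2*I)*(I*t - I)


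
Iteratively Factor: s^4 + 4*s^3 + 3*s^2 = (s + 1)*(s^3 + 3*s^2) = (s + 1)*(s + 3)*(s^2) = s*(s + 1)*(s + 3)*(s)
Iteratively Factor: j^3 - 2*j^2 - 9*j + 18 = (j + 3)*(j^2 - 5*j + 6) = (j - 3)*(j + 3)*(j - 2)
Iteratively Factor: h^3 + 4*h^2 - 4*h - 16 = (h - 2)*(h^2 + 6*h + 8) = (h - 2)*(h + 4)*(h + 2)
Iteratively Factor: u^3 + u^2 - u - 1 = (u + 1)*(u^2 - 1) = (u + 1)^2*(u - 1)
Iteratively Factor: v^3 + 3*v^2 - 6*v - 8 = (v + 1)*(v^2 + 2*v - 8) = (v + 1)*(v + 4)*(v - 2)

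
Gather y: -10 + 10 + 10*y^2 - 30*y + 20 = 10*y^2 - 30*y + 20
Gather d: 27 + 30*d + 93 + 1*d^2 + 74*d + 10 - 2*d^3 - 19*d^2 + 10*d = -2*d^3 - 18*d^2 + 114*d + 130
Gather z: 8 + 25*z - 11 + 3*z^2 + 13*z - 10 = 3*z^2 + 38*z - 13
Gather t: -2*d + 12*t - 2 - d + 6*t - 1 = -3*d + 18*t - 3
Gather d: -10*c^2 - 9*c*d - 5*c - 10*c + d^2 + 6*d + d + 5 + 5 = -10*c^2 - 15*c + d^2 + d*(7 - 9*c) + 10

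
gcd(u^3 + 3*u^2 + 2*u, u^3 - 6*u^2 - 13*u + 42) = 1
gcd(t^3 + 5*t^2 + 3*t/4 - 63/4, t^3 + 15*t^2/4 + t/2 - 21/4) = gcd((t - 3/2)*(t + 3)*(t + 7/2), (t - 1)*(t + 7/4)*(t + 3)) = t + 3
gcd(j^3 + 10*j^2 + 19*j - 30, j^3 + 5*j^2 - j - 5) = j^2 + 4*j - 5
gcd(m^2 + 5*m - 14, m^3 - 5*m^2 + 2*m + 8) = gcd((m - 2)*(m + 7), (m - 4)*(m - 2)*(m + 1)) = m - 2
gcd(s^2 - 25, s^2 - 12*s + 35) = s - 5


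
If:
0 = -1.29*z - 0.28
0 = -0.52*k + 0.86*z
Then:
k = -0.36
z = -0.22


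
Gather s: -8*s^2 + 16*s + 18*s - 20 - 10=-8*s^2 + 34*s - 30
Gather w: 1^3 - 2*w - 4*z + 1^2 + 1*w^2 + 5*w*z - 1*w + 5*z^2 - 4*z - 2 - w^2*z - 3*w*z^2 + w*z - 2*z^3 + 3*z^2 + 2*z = w^2*(1 - z) + w*(-3*z^2 + 6*z - 3) - 2*z^3 + 8*z^2 - 6*z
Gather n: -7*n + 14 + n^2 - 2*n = n^2 - 9*n + 14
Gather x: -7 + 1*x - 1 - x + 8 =0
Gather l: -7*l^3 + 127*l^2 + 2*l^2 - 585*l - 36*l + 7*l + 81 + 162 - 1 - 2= -7*l^3 + 129*l^2 - 614*l + 240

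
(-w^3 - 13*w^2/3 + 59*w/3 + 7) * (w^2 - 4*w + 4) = -w^5 - w^4/3 + 33*w^3 - 89*w^2 + 152*w/3 + 28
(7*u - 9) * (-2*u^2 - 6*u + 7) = -14*u^3 - 24*u^2 + 103*u - 63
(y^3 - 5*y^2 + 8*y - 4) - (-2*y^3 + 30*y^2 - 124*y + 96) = 3*y^3 - 35*y^2 + 132*y - 100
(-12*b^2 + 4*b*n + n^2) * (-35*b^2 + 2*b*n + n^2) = 420*b^4 - 164*b^3*n - 39*b^2*n^2 + 6*b*n^3 + n^4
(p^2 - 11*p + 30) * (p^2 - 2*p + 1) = p^4 - 13*p^3 + 53*p^2 - 71*p + 30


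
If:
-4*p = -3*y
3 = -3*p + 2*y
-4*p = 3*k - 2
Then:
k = 38/3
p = -9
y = -12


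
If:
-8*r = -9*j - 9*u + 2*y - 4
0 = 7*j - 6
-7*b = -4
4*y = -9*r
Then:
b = 4/7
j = 6/7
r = -4*y/9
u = -14*y/81 - 82/63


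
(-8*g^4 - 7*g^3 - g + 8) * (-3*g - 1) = 24*g^5 + 29*g^4 + 7*g^3 + 3*g^2 - 23*g - 8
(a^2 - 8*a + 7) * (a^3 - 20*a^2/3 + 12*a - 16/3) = a^5 - 44*a^4/3 + 217*a^3/3 - 148*a^2 + 380*a/3 - 112/3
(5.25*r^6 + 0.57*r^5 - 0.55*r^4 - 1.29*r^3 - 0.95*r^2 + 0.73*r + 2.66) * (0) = 0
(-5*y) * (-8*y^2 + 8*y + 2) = 40*y^3 - 40*y^2 - 10*y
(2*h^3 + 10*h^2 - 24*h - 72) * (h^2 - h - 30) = 2*h^5 + 8*h^4 - 94*h^3 - 348*h^2 + 792*h + 2160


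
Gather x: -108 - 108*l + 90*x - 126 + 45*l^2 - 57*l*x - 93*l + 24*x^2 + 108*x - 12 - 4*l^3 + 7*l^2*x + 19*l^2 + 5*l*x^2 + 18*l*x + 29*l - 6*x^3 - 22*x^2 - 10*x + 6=-4*l^3 + 64*l^2 - 172*l - 6*x^3 + x^2*(5*l + 2) + x*(7*l^2 - 39*l + 188) - 240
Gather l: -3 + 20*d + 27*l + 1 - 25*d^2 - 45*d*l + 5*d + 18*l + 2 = -25*d^2 + 25*d + l*(45 - 45*d)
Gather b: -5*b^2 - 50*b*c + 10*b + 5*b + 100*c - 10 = -5*b^2 + b*(15 - 50*c) + 100*c - 10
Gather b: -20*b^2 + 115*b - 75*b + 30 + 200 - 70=-20*b^2 + 40*b + 160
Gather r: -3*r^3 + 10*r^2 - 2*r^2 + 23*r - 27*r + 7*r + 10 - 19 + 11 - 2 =-3*r^3 + 8*r^2 + 3*r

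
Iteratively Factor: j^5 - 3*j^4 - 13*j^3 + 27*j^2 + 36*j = (j - 4)*(j^4 + j^3 - 9*j^2 - 9*j) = (j - 4)*(j + 3)*(j^3 - 2*j^2 - 3*j) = (j - 4)*(j - 3)*(j + 3)*(j^2 + j) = (j - 4)*(j - 3)*(j + 1)*(j + 3)*(j)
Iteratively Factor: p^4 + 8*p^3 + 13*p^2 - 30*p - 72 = (p - 2)*(p^3 + 10*p^2 + 33*p + 36) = (p - 2)*(p + 3)*(p^2 + 7*p + 12) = (p - 2)*(p + 3)*(p + 4)*(p + 3)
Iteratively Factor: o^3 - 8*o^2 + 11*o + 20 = (o - 4)*(o^2 - 4*o - 5) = (o - 5)*(o - 4)*(o + 1)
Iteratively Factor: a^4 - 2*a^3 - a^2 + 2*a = (a + 1)*(a^3 - 3*a^2 + 2*a) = (a - 2)*(a + 1)*(a^2 - a) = a*(a - 2)*(a + 1)*(a - 1)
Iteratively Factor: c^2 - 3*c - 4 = (c - 4)*(c + 1)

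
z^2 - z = z*(z - 1)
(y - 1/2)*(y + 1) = y^2 + y/2 - 1/2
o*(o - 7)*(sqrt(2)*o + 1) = sqrt(2)*o^3 - 7*sqrt(2)*o^2 + o^2 - 7*o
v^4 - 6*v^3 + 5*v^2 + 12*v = v*(v - 4)*(v - 3)*(v + 1)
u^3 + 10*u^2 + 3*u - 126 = (u - 3)*(u + 6)*(u + 7)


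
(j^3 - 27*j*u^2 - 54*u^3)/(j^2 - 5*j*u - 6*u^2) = (j^2 + 6*j*u + 9*u^2)/(j + u)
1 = 1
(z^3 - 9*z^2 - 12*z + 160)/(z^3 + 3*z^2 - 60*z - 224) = (z - 5)/(z + 7)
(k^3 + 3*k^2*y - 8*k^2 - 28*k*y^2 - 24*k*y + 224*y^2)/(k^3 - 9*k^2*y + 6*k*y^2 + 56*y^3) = (-k^2 - 7*k*y + 8*k + 56*y)/(-k^2 + 5*k*y + 14*y^2)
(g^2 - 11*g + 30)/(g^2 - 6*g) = (g - 5)/g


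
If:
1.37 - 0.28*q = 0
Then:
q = 4.89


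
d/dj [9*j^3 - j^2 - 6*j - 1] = 27*j^2 - 2*j - 6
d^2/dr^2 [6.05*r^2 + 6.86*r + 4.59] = 12.1000000000000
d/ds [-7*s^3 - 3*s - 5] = -21*s^2 - 3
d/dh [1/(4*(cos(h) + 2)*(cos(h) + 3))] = (2*cos(h) + 5)*sin(h)/(4*(cos(h) + 2)^2*(cos(h) + 3)^2)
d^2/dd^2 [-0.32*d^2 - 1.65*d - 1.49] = -0.640000000000000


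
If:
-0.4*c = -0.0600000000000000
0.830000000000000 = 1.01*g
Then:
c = 0.15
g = 0.82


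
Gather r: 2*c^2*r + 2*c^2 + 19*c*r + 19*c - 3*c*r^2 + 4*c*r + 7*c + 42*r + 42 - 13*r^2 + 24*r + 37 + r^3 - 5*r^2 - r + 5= 2*c^2 + 26*c + r^3 + r^2*(-3*c - 18) + r*(2*c^2 + 23*c + 65) + 84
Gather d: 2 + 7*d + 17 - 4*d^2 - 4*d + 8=-4*d^2 + 3*d + 27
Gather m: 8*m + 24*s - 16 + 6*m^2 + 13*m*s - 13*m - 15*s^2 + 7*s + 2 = 6*m^2 + m*(13*s - 5) - 15*s^2 + 31*s - 14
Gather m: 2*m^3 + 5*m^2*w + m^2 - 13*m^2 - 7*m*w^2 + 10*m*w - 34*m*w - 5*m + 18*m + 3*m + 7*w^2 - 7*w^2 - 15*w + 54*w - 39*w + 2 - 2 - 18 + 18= 2*m^3 + m^2*(5*w - 12) + m*(-7*w^2 - 24*w + 16)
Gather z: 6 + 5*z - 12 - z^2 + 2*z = -z^2 + 7*z - 6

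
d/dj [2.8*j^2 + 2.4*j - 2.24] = 5.6*j + 2.4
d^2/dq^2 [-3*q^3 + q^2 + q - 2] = 2 - 18*q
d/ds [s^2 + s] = 2*s + 1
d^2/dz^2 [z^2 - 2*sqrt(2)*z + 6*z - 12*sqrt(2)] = 2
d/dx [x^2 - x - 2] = 2*x - 1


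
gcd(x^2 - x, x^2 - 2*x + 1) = x - 1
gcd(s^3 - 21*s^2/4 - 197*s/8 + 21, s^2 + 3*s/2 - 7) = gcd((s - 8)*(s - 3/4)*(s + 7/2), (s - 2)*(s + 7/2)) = s + 7/2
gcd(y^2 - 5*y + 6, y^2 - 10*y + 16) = y - 2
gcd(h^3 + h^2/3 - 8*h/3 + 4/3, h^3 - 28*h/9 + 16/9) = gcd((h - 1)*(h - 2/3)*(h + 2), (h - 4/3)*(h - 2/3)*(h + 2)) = h^2 + 4*h/3 - 4/3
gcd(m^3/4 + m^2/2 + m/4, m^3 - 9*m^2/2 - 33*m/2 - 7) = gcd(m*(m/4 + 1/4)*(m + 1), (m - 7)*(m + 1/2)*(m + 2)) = 1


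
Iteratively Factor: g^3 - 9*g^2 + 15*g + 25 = (g - 5)*(g^2 - 4*g - 5) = (g - 5)^2*(g + 1)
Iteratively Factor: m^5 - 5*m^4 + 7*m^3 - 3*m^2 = (m)*(m^4 - 5*m^3 + 7*m^2 - 3*m) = m*(m - 1)*(m^3 - 4*m^2 + 3*m) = m*(m - 3)*(m - 1)*(m^2 - m) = m^2*(m - 3)*(m - 1)*(m - 1)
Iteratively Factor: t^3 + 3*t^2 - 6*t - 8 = (t + 1)*(t^2 + 2*t - 8) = (t - 2)*(t + 1)*(t + 4)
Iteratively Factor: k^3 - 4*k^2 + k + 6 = (k - 3)*(k^2 - k - 2) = (k - 3)*(k + 1)*(k - 2)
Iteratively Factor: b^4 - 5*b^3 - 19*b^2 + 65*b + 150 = (b + 3)*(b^3 - 8*b^2 + 5*b + 50) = (b - 5)*(b + 3)*(b^2 - 3*b - 10) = (b - 5)^2*(b + 3)*(b + 2)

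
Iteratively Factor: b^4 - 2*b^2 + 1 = (b + 1)*(b^3 - b^2 - b + 1) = (b - 1)*(b + 1)*(b^2 - 1) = (b - 1)^2*(b + 1)*(b + 1)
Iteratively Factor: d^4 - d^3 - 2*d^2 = (d)*(d^3 - d^2 - 2*d) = d*(d + 1)*(d^2 - 2*d) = d*(d - 2)*(d + 1)*(d)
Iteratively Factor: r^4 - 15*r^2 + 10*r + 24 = (r - 2)*(r^3 + 2*r^2 - 11*r - 12) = (r - 2)*(r + 4)*(r^2 - 2*r - 3) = (r - 3)*(r - 2)*(r + 4)*(r + 1)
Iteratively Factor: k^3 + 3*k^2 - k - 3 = (k + 3)*(k^2 - 1) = (k + 1)*(k + 3)*(k - 1)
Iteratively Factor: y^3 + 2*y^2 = (y)*(y^2 + 2*y) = y*(y + 2)*(y)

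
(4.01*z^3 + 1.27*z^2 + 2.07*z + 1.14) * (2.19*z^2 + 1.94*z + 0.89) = 8.7819*z^5 + 10.5607*z^4 + 10.566*z^3 + 7.6427*z^2 + 4.0539*z + 1.0146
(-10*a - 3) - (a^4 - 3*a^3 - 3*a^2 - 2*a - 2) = -a^4 + 3*a^3 + 3*a^2 - 8*a - 1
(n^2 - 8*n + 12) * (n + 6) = n^3 - 2*n^2 - 36*n + 72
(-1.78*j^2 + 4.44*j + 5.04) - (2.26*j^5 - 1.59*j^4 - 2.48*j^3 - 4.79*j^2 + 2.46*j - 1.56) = -2.26*j^5 + 1.59*j^4 + 2.48*j^3 + 3.01*j^2 + 1.98*j + 6.6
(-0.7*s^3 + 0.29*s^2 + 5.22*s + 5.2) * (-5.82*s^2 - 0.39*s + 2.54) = 4.074*s^5 - 1.4148*s^4 - 32.2715*s^3 - 31.5632*s^2 + 11.2308*s + 13.208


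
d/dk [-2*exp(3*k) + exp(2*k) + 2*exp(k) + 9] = 2*(-3*exp(2*k) + exp(k) + 1)*exp(k)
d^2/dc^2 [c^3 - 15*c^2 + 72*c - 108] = 6*c - 30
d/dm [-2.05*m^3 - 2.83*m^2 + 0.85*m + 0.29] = -6.15*m^2 - 5.66*m + 0.85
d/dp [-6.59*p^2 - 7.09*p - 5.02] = -13.18*p - 7.09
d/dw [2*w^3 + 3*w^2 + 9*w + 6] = 6*w^2 + 6*w + 9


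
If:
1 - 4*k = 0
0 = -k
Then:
No Solution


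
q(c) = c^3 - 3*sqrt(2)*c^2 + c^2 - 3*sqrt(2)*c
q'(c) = 3*c^2 - 6*sqrt(2)*c + 2*c - 3*sqrt(2)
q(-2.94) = -40.97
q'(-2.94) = 40.75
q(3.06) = -14.69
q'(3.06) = 4.00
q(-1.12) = -0.72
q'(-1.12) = 6.78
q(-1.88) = -10.13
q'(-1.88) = 18.55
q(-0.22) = 0.77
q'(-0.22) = -2.67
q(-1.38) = -2.95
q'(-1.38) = 10.42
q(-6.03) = -311.58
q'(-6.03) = 143.95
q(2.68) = -15.41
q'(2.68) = -0.08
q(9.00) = 428.16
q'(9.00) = 180.39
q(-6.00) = -307.28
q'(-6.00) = 142.67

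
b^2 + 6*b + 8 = (b + 2)*(b + 4)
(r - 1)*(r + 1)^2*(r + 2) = r^4 + 3*r^3 + r^2 - 3*r - 2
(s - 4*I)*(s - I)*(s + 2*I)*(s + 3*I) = s^4 + 15*s^2 + 10*I*s + 24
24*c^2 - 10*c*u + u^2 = (-6*c + u)*(-4*c + u)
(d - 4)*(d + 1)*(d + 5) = d^3 + 2*d^2 - 19*d - 20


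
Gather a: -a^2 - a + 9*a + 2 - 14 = -a^2 + 8*a - 12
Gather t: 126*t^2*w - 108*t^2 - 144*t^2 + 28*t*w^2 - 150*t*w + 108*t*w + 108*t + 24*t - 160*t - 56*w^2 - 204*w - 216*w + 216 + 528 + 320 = t^2*(126*w - 252) + t*(28*w^2 - 42*w - 28) - 56*w^2 - 420*w + 1064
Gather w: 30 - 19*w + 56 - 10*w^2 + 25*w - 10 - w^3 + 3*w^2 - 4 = -w^3 - 7*w^2 + 6*w + 72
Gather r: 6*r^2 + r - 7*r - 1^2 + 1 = 6*r^2 - 6*r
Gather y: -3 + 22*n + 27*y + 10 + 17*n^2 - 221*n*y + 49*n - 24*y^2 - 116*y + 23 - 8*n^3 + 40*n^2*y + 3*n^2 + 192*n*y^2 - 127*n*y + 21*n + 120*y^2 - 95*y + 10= -8*n^3 + 20*n^2 + 92*n + y^2*(192*n + 96) + y*(40*n^2 - 348*n - 184) + 40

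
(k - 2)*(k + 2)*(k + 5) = k^3 + 5*k^2 - 4*k - 20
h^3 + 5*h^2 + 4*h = h*(h + 1)*(h + 4)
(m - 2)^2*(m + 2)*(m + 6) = m^4 + 4*m^3 - 16*m^2 - 16*m + 48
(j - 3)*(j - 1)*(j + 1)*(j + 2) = j^4 - j^3 - 7*j^2 + j + 6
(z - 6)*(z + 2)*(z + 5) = z^3 + z^2 - 32*z - 60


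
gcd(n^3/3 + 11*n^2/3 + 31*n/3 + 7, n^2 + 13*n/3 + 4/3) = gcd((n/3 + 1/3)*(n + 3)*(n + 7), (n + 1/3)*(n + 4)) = 1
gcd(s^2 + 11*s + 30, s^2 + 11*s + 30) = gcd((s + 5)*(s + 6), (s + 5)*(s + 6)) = s^2 + 11*s + 30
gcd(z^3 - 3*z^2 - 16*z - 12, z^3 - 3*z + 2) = z + 2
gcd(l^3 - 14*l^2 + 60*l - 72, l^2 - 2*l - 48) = 1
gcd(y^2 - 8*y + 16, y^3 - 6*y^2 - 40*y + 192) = y - 4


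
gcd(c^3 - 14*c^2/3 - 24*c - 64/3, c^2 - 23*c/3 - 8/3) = c - 8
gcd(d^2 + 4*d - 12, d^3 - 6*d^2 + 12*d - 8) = d - 2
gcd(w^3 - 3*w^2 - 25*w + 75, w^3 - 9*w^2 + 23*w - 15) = w^2 - 8*w + 15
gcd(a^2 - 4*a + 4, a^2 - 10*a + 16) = a - 2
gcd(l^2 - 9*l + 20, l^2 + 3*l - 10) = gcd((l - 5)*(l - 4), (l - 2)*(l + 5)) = 1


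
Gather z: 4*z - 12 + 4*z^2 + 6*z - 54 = 4*z^2 + 10*z - 66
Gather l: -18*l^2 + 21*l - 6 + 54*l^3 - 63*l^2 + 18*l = 54*l^3 - 81*l^2 + 39*l - 6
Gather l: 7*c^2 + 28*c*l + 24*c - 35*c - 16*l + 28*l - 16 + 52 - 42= 7*c^2 - 11*c + l*(28*c + 12) - 6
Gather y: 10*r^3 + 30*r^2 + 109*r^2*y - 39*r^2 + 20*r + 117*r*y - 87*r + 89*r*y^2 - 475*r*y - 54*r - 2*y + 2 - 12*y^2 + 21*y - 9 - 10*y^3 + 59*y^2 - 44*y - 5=10*r^3 - 9*r^2 - 121*r - 10*y^3 + y^2*(89*r + 47) + y*(109*r^2 - 358*r - 25) - 12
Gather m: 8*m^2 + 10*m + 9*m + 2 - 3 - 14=8*m^2 + 19*m - 15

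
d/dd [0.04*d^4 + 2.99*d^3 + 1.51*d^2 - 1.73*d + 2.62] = 0.16*d^3 + 8.97*d^2 + 3.02*d - 1.73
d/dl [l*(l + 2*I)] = 2*l + 2*I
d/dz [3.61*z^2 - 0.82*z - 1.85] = 7.22*z - 0.82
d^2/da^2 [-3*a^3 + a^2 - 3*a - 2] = 2 - 18*a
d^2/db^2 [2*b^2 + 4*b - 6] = 4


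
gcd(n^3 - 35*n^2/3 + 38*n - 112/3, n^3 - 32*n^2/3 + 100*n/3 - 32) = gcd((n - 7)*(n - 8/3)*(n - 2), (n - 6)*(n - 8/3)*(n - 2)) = n^2 - 14*n/3 + 16/3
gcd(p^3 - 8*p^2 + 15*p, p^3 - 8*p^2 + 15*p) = p^3 - 8*p^2 + 15*p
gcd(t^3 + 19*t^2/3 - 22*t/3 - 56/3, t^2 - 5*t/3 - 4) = t + 4/3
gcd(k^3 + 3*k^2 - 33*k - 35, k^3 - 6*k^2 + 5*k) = k - 5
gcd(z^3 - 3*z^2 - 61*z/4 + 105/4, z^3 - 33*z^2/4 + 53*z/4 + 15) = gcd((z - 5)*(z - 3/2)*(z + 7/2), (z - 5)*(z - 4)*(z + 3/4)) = z - 5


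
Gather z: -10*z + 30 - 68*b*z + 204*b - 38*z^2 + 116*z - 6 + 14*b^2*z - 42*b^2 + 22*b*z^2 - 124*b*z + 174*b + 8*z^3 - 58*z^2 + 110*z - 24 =-42*b^2 + 378*b + 8*z^3 + z^2*(22*b - 96) + z*(14*b^2 - 192*b + 216)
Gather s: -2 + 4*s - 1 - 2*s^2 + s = -2*s^2 + 5*s - 3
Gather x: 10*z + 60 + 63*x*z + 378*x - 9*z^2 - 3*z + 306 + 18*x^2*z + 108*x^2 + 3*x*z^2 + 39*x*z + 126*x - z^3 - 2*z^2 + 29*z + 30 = x^2*(18*z + 108) + x*(3*z^2 + 102*z + 504) - z^3 - 11*z^2 + 36*z + 396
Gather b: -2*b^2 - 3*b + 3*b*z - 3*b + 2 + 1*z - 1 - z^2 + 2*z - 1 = -2*b^2 + b*(3*z - 6) - z^2 + 3*z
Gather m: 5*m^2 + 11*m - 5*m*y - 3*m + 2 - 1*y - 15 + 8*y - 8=5*m^2 + m*(8 - 5*y) + 7*y - 21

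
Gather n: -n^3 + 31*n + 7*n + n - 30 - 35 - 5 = -n^3 + 39*n - 70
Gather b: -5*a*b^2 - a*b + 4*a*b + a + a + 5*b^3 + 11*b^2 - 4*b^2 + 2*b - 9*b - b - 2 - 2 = 2*a + 5*b^3 + b^2*(7 - 5*a) + b*(3*a - 8) - 4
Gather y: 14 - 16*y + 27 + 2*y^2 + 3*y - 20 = 2*y^2 - 13*y + 21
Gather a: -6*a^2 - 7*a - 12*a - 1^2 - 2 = -6*a^2 - 19*a - 3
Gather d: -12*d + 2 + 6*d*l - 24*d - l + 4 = d*(6*l - 36) - l + 6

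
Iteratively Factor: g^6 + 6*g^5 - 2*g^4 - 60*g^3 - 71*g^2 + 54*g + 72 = (g + 2)*(g^5 + 4*g^4 - 10*g^3 - 40*g^2 + 9*g + 36) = (g - 3)*(g + 2)*(g^4 + 7*g^3 + 11*g^2 - 7*g - 12) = (g - 3)*(g + 2)*(g + 3)*(g^3 + 4*g^2 - g - 4) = (g - 3)*(g - 1)*(g + 2)*(g + 3)*(g^2 + 5*g + 4) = (g - 3)*(g - 1)*(g + 2)*(g + 3)*(g + 4)*(g + 1)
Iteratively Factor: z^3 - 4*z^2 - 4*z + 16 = (z - 4)*(z^2 - 4) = (z - 4)*(z + 2)*(z - 2)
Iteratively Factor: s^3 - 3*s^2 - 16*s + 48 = (s - 3)*(s^2 - 16) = (s - 3)*(s + 4)*(s - 4)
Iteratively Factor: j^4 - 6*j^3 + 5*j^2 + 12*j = (j - 4)*(j^3 - 2*j^2 - 3*j) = (j - 4)*(j - 3)*(j^2 + j) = (j - 4)*(j - 3)*(j + 1)*(j)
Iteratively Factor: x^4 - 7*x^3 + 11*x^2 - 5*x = (x - 5)*(x^3 - 2*x^2 + x) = (x - 5)*(x - 1)*(x^2 - x) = x*(x - 5)*(x - 1)*(x - 1)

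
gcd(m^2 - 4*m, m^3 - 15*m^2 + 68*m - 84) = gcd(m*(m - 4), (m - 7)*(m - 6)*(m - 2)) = 1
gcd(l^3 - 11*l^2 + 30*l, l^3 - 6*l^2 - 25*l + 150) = l^2 - 11*l + 30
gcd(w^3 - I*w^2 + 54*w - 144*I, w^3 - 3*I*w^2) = w - 3*I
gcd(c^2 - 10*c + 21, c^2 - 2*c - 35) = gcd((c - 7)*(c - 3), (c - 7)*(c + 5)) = c - 7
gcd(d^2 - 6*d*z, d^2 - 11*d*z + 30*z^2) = -d + 6*z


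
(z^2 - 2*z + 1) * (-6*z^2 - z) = -6*z^4 + 11*z^3 - 4*z^2 - z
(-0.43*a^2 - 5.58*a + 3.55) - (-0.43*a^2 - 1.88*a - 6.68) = 10.23 - 3.7*a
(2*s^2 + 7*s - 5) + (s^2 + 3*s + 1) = 3*s^2 + 10*s - 4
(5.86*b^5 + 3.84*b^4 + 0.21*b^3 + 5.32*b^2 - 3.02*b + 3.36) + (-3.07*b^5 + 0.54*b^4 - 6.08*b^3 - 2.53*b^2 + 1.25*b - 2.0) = 2.79*b^5 + 4.38*b^4 - 5.87*b^3 + 2.79*b^2 - 1.77*b + 1.36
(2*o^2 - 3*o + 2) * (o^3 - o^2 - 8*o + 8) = 2*o^5 - 5*o^4 - 11*o^3 + 38*o^2 - 40*o + 16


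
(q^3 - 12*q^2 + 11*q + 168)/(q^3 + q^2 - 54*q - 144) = (q - 7)/(q + 6)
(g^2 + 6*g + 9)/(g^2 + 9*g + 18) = (g + 3)/(g + 6)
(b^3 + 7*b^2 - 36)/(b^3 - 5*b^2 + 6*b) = (b^2 + 9*b + 18)/(b*(b - 3))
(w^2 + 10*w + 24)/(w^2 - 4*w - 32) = (w + 6)/(w - 8)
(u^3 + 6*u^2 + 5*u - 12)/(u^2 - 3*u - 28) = (u^2 + 2*u - 3)/(u - 7)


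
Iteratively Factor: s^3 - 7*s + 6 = (s - 1)*(s^2 + s - 6) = (s - 1)*(s + 3)*(s - 2)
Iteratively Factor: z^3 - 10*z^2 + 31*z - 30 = (z - 5)*(z^2 - 5*z + 6) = (z - 5)*(z - 3)*(z - 2)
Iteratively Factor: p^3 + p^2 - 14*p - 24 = (p - 4)*(p^2 + 5*p + 6) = (p - 4)*(p + 2)*(p + 3)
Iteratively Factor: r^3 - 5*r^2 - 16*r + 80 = (r - 5)*(r^2 - 16) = (r - 5)*(r + 4)*(r - 4)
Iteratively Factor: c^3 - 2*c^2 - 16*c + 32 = (c + 4)*(c^2 - 6*c + 8) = (c - 2)*(c + 4)*(c - 4)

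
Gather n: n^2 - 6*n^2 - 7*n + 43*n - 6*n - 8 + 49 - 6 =-5*n^2 + 30*n + 35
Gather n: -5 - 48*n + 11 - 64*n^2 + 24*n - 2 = -64*n^2 - 24*n + 4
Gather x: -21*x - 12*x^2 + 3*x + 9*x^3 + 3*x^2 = 9*x^3 - 9*x^2 - 18*x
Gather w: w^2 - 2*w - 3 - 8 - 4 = w^2 - 2*w - 15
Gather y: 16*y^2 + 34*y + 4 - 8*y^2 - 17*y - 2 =8*y^2 + 17*y + 2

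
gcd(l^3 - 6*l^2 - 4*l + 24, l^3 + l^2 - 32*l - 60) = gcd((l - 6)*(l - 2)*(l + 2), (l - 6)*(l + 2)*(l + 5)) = l^2 - 4*l - 12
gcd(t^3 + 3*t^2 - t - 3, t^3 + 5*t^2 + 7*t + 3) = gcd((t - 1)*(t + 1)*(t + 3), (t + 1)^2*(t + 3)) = t^2 + 4*t + 3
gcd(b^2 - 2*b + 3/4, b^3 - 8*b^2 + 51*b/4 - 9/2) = b^2 - 2*b + 3/4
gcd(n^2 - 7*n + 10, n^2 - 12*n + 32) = 1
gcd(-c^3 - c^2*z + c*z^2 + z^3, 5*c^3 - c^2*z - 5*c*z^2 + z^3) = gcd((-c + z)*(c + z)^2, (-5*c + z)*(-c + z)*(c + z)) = -c^2 + z^2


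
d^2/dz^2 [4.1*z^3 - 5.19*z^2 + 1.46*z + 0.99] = 24.6*z - 10.38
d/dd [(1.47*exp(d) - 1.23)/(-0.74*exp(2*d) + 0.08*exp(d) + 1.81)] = (1.0878*exp(2*d) - 1.8204*exp(d) + 2.7591)*exp(d)/(0.5476*exp(4*d) - 0.1184*exp(3*d) - 2.6724*exp(2*d) + 0.2896*exp(d) + 3.2761)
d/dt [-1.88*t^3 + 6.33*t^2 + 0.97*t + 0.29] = -5.64*t^2 + 12.66*t + 0.97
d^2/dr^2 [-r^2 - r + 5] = -2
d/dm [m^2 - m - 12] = 2*m - 1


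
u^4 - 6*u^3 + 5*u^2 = u^2*(u - 5)*(u - 1)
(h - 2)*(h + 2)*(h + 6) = h^3 + 6*h^2 - 4*h - 24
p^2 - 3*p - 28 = (p - 7)*(p + 4)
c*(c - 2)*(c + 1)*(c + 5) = c^4 + 4*c^3 - 7*c^2 - 10*c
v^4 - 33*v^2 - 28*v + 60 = (v - 6)*(v - 1)*(v + 2)*(v + 5)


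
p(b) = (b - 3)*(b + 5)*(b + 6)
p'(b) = (b - 3)*(b + 5) + (b - 3)*(b + 6) + (b + 5)*(b + 6) = 3*b^2 + 16*b - 3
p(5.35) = 276.06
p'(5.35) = 168.47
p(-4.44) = -6.50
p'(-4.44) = -14.90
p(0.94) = -84.92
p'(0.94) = 14.69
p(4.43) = 140.65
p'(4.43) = 126.75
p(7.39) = 728.31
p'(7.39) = 279.08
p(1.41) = -75.52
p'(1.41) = 25.52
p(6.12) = 420.50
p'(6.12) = 207.28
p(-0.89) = -81.70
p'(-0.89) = -14.86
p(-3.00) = -36.00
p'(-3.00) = -24.00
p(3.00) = 0.00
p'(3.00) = 72.00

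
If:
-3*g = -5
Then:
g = 5/3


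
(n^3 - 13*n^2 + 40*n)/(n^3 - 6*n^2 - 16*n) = (n - 5)/(n + 2)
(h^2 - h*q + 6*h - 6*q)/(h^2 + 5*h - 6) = (h - q)/(h - 1)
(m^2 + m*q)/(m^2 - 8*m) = (m + q)/(m - 8)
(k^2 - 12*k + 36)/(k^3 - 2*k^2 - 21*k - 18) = (k - 6)/(k^2 + 4*k + 3)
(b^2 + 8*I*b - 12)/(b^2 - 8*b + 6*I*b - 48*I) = (b + 2*I)/(b - 8)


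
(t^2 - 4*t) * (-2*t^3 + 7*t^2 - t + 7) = -2*t^5 + 15*t^4 - 29*t^3 + 11*t^2 - 28*t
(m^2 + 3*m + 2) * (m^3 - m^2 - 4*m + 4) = m^5 + 2*m^4 - 5*m^3 - 10*m^2 + 4*m + 8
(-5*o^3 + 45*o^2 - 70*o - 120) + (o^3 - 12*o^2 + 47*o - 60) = -4*o^3 + 33*o^2 - 23*o - 180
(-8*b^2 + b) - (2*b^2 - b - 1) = -10*b^2 + 2*b + 1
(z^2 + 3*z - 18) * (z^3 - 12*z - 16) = z^5 + 3*z^4 - 30*z^3 - 52*z^2 + 168*z + 288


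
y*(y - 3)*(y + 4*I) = y^3 - 3*y^2 + 4*I*y^2 - 12*I*y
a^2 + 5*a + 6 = (a + 2)*(a + 3)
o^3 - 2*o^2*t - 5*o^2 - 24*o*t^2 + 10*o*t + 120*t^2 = (o - 5)*(o - 6*t)*(o + 4*t)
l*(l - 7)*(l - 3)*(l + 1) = l^4 - 9*l^3 + 11*l^2 + 21*l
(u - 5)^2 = u^2 - 10*u + 25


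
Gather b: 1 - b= 1 - b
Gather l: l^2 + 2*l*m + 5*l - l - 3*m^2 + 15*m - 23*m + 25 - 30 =l^2 + l*(2*m + 4) - 3*m^2 - 8*m - 5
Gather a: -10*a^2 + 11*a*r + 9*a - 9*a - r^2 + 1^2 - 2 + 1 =-10*a^2 + 11*a*r - r^2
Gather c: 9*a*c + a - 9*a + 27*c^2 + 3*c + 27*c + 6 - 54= -8*a + 27*c^2 + c*(9*a + 30) - 48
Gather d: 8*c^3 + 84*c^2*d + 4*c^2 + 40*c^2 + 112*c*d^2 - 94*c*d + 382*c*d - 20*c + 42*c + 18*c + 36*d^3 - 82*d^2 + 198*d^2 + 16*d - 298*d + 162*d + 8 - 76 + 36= 8*c^3 + 44*c^2 + 40*c + 36*d^3 + d^2*(112*c + 116) + d*(84*c^2 + 288*c - 120) - 32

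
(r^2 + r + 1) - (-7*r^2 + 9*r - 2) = 8*r^2 - 8*r + 3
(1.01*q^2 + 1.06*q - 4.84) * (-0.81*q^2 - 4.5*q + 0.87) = -0.8181*q^4 - 5.4036*q^3 + 0.0291000000000001*q^2 + 22.7022*q - 4.2108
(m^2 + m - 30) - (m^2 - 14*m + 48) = 15*m - 78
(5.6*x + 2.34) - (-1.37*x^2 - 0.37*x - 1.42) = 1.37*x^2 + 5.97*x + 3.76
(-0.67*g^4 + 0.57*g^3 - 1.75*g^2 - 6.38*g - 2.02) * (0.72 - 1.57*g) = 1.0519*g^5 - 1.3773*g^4 + 3.1579*g^3 + 8.7566*g^2 - 1.4222*g - 1.4544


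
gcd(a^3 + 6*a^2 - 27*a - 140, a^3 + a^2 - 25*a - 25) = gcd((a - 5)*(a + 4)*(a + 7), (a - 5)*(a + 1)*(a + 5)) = a - 5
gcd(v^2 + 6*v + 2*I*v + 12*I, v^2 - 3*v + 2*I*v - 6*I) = v + 2*I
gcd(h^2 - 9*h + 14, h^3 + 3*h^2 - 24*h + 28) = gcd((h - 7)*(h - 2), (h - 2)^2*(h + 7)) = h - 2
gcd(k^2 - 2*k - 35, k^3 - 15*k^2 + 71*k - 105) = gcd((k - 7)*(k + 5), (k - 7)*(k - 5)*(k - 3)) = k - 7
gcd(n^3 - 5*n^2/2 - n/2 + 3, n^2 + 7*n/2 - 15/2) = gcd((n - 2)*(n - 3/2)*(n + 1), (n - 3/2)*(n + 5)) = n - 3/2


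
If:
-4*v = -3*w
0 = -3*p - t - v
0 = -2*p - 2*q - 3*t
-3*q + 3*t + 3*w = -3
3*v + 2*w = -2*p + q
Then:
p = 25/173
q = 101/173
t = -84/173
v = 9/173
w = 12/173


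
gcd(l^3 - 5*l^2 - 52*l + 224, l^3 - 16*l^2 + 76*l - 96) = l - 8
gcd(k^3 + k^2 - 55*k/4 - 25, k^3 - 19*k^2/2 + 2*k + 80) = k^2 - 3*k/2 - 10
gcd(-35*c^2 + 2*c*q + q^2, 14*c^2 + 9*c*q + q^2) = 7*c + q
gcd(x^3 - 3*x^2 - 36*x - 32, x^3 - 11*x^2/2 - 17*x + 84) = x + 4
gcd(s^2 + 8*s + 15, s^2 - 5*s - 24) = s + 3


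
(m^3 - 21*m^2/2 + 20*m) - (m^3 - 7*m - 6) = -21*m^2/2 + 27*m + 6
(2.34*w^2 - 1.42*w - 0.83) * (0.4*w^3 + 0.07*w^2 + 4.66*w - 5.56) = 0.936*w^5 - 0.4042*w^4 + 10.473*w^3 - 19.6857*w^2 + 4.0274*w + 4.6148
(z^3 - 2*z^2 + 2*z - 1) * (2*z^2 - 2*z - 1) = 2*z^5 - 6*z^4 + 7*z^3 - 4*z^2 + 1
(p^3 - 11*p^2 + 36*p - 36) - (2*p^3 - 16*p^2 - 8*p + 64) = -p^3 + 5*p^2 + 44*p - 100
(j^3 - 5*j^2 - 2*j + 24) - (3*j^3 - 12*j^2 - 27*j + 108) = -2*j^3 + 7*j^2 + 25*j - 84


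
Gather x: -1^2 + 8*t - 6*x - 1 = 8*t - 6*x - 2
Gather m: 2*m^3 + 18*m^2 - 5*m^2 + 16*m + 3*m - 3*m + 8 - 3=2*m^3 + 13*m^2 + 16*m + 5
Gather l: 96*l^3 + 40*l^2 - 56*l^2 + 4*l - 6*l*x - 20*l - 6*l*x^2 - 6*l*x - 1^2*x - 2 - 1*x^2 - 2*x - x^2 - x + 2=96*l^3 - 16*l^2 + l*(-6*x^2 - 12*x - 16) - 2*x^2 - 4*x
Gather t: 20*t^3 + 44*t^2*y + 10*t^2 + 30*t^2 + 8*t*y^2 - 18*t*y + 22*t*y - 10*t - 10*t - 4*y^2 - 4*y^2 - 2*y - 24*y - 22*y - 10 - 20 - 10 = 20*t^3 + t^2*(44*y + 40) + t*(8*y^2 + 4*y - 20) - 8*y^2 - 48*y - 40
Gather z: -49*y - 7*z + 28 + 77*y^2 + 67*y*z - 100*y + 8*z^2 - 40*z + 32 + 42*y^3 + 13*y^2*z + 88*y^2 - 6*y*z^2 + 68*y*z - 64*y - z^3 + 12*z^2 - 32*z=42*y^3 + 165*y^2 - 213*y - z^3 + z^2*(20 - 6*y) + z*(13*y^2 + 135*y - 79) + 60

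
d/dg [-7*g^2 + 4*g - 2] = 4 - 14*g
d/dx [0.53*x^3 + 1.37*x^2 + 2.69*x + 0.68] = 1.59*x^2 + 2.74*x + 2.69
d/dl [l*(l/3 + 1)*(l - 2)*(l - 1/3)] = 4*l^3/3 + 2*l^2/3 - 38*l/9 + 2/3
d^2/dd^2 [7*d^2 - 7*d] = 14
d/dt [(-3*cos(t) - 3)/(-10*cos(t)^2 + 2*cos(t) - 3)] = 15*(4*cos(t) + cos(2*t))*sin(t)/(10*sin(t)^2 + 2*cos(t) - 13)^2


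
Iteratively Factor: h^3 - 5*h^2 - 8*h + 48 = (h - 4)*(h^2 - h - 12) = (h - 4)*(h + 3)*(h - 4)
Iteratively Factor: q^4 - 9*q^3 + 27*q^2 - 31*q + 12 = (q - 1)*(q^3 - 8*q^2 + 19*q - 12) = (q - 4)*(q - 1)*(q^2 - 4*q + 3) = (q - 4)*(q - 1)^2*(q - 3)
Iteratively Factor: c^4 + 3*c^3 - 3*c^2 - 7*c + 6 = (c + 2)*(c^3 + c^2 - 5*c + 3) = (c - 1)*(c + 2)*(c^2 + 2*c - 3) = (c - 1)*(c + 2)*(c + 3)*(c - 1)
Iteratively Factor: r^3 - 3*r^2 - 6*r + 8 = (r + 2)*(r^2 - 5*r + 4) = (r - 1)*(r + 2)*(r - 4)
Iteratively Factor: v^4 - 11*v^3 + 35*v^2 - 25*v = (v)*(v^3 - 11*v^2 + 35*v - 25) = v*(v - 5)*(v^2 - 6*v + 5) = v*(v - 5)^2*(v - 1)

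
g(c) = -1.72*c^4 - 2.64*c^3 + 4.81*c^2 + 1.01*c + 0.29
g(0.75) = 2.10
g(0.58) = 1.78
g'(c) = -6.88*c^3 - 7.92*c^2 + 9.62*c + 1.01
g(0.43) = 1.34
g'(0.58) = 2.58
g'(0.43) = 3.14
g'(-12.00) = 10633.73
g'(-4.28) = 354.17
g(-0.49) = 1.16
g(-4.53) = -384.47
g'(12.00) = -12912.67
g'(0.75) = 0.87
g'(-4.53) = 434.47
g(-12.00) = -30423.19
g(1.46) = -4.01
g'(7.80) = -3670.72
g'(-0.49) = -4.80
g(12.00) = -39522.79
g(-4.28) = -286.11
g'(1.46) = -23.24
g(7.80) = -7318.60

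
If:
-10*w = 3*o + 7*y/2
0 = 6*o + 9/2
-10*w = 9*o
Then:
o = -3/4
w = 27/40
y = -9/7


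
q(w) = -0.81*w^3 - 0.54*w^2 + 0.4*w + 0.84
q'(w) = -2.43*w^2 - 1.08*w + 0.4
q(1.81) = -5.01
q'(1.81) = -9.52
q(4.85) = -102.33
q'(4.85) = -62.00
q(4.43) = -78.41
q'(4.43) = -52.07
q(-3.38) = 24.60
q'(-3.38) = -23.71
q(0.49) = 0.81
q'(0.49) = -0.71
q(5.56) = -152.85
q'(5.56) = -80.72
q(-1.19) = 0.96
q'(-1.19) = -1.76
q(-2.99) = 16.47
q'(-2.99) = -18.10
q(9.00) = -629.79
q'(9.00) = -206.15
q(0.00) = 0.84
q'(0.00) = 0.40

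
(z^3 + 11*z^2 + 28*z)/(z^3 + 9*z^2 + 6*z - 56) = z/(z - 2)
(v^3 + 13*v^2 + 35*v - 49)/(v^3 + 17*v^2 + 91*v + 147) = (v - 1)/(v + 3)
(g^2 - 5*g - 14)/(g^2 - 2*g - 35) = (g + 2)/(g + 5)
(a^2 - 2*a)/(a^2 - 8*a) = (a - 2)/(a - 8)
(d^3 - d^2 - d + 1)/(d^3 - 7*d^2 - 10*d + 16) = (d^2 - 1)/(d^2 - 6*d - 16)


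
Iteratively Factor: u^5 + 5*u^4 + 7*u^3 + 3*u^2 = (u + 3)*(u^4 + 2*u^3 + u^2) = (u + 1)*(u + 3)*(u^3 + u^2) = (u + 1)^2*(u + 3)*(u^2) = u*(u + 1)^2*(u + 3)*(u)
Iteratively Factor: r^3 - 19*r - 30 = (r + 2)*(r^2 - 2*r - 15) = (r - 5)*(r + 2)*(r + 3)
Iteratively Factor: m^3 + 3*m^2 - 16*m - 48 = (m - 4)*(m^2 + 7*m + 12) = (m - 4)*(m + 4)*(m + 3)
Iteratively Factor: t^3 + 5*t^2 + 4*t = (t)*(t^2 + 5*t + 4) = t*(t + 4)*(t + 1)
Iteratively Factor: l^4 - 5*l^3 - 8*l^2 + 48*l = (l + 3)*(l^3 - 8*l^2 + 16*l) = (l - 4)*(l + 3)*(l^2 - 4*l) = l*(l - 4)*(l + 3)*(l - 4)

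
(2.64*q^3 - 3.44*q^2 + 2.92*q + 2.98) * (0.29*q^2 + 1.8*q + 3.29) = 0.7656*q^5 + 3.7544*q^4 + 3.3404*q^3 - 5.1974*q^2 + 14.9708*q + 9.8042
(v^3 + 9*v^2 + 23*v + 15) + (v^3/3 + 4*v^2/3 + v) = 4*v^3/3 + 31*v^2/3 + 24*v + 15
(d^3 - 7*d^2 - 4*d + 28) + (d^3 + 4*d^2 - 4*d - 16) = 2*d^3 - 3*d^2 - 8*d + 12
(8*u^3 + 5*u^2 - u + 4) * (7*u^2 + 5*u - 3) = 56*u^5 + 75*u^4 - 6*u^3 + 8*u^2 + 23*u - 12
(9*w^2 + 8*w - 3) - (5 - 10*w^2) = 19*w^2 + 8*w - 8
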